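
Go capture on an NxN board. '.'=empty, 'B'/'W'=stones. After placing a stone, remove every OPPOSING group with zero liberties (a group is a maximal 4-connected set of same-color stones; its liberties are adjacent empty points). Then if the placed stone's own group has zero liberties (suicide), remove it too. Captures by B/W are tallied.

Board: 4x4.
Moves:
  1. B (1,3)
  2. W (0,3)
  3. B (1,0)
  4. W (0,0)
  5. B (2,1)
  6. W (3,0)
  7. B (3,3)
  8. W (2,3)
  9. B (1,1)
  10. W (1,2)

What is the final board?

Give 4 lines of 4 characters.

Answer: W..W
BBW.
.B.W
W..B

Derivation:
Move 1: B@(1,3) -> caps B=0 W=0
Move 2: W@(0,3) -> caps B=0 W=0
Move 3: B@(1,0) -> caps B=0 W=0
Move 4: W@(0,0) -> caps B=0 W=0
Move 5: B@(2,1) -> caps B=0 W=0
Move 6: W@(3,0) -> caps B=0 W=0
Move 7: B@(3,3) -> caps B=0 W=0
Move 8: W@(2,3) -> caps B=0 W=0
Move 9: B@(1,1) -> caps B=0 W=0
Move 10: W@(1,2) -> caps B=0 W=1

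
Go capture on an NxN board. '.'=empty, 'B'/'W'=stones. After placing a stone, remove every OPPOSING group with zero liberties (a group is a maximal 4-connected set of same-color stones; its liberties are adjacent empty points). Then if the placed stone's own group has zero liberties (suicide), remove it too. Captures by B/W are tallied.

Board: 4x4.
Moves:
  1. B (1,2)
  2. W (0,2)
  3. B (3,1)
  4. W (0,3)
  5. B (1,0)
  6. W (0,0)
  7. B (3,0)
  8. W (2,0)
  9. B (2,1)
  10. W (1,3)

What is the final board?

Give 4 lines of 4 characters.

Answer: W.WW
B.BW
.B..
BB..

Derivation:
Move 1: B@(1,2) -> caps B=0 W=0
Move 2: W@(0,2) -> caps B=0 W=0
Move 3: B@(3,1) -> caps B=0 W=0
Move 4: W@(0,3) -> caps B=0 W=0
Move 5: B@(1,0) -> caps B=0 W=0
Move 6: W@(0,0) -> caps B=0 W=0
Move 7: B@(3,0) -> caps B=0 W=0
Move 8: W@(2,0) -> caps B=0 W=0
Move 9: B@(2,1) -> caps B=1 W=0
Move 10: W@(1,3) -> caps B=1 W=0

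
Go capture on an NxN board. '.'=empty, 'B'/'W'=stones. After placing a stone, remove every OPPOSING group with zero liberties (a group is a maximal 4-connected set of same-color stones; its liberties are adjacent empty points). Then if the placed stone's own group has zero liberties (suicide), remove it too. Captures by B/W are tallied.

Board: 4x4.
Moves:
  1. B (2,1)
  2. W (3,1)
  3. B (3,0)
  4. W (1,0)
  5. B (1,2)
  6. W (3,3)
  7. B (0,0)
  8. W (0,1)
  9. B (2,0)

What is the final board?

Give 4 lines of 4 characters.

Move 1: B@(2,1) -> caps B=0 W=0
Move 2: W@(3,1) -> caps B=0 W=0
Move 3: B@(3,0) -> caps B=0 W=0
Move 4: W@(1,0) -> caps B=0 W=0
Move 5: B@(1,2) -> caps B=0 W=0
Move 6: W@(3,3) -> caps B=0 W=0
Move 7: B@(0,0) -> caps B=0 W=0
Move 8: W@(0,1) -> caps B=0 W=1
Move 9: B@(2,0) -> caps B=0 W=1

Answer: .W..
W.B.
BB..
BW.W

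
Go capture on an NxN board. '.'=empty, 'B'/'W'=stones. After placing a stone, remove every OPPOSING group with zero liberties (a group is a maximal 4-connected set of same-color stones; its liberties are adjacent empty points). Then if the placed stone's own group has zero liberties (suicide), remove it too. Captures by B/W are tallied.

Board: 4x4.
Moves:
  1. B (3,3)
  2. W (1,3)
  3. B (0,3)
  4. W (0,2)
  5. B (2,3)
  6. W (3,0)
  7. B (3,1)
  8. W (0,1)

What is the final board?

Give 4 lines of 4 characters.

Move 1: B@(3,3) -> caps B=0 W=0
Move 2: W@(1,3) -> caps B=0 W=0
Move 3: B@(0,3) -> caps B=0 W=0
Move 4: W@(0,2) -> caps B=0 W=1
Move 5: B@(2,3) -> caps B=0 W=1
Move 6: W@(3,0) -> caps B=0 W=1
Move 7: B@(3,1) -> caps B=0 W=1
Move 8: W@(0,1) -> caps B=0 W=1

Answer: .WW.
...W
...B
WB.B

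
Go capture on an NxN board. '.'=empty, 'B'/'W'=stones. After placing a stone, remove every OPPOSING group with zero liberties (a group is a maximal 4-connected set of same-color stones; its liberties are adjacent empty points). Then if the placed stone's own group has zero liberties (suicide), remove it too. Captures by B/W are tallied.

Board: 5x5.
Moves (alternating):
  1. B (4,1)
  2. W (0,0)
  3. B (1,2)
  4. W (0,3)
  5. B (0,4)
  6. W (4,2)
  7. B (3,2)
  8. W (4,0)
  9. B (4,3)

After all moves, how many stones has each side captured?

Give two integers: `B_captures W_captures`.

Move 1: B@(4,1) -> caps B=0 W=0
Move 2: W@(0,0) -> caps B=0 W=0
Move 3: B@(1,2) -> caps B=0 W=0
Move 4: W@(0,3) -> caps B=0 W=0
Move 5: B@(0,4) -> caps B=0 W=0
Move 6: W@(4,2) -> caps B=0 W=0
Move 7: B@(3,2) -> caps B=0 W=0
Move 8: W@(4,0) -> caps B=0 W=0
Move 9: B@(4,3) -> caps B=1 W=0

Answer: 1 0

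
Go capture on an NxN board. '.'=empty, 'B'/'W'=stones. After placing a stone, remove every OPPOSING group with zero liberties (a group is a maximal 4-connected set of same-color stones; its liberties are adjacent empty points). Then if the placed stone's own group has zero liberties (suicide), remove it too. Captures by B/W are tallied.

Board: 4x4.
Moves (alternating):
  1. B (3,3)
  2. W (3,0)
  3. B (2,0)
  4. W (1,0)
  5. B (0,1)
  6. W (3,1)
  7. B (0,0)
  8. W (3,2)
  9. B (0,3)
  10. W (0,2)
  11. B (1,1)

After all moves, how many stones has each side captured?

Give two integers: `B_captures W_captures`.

Move 1: B@(3,3) -> caps B=0 W=0
Move 2: W@(3,0) -> caps B=0 W=0
Move 3: B@(2,0) -> caps B=0 W=0
Move 4: W@(1,0) -> caps B=0 W=0
Move 5: B@(0,1) -> caps B=0 W=0
Move 6: W@(3,1) -> caps B=0 W=0
Move 7: B@(0,0) -> caps B=0 W=0
Move 8: W@(3,2) -> caps B=0 W=0
Move 9: B@(0,3) -> caps B=0 W=0
Move 10: W@(0,2) -> caps B=0 W=0
Move 11: B@(1,1) -> caps B=1 W=0

Answer: 1 0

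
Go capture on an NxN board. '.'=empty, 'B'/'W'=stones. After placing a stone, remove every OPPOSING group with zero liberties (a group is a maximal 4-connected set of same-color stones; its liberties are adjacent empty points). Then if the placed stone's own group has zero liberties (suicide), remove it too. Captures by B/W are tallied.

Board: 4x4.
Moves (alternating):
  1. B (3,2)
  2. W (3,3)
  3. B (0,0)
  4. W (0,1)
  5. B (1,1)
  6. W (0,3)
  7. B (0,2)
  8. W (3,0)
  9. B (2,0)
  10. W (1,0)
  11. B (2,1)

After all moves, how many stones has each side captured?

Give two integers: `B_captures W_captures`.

Move 1: B@(3,2) -> caps B=0 W=0
Move 2: W@(3,3) -> caps B=0 W=0
Move 3: B@(0,0) -> caps B=0 W=0
Move 4: W@(0,1) -> caps B=0 W=0
Move 5: B@(1,1) -> caps B=0 W=0
Move 6: W@(0,3) -> caps B=0 W=0
Move 7: B@(0,2) -> caps B=1 W=0
Move 8: W@(3,0) -> caps B=1 W=0
Move 9: B@(2,0) -> caps B=1 W=0
Move 10: W@(1,0) -> caps B=1 W=0
Move 11: B@(2,1) -> caps B=1 W=0

Answer: 1 0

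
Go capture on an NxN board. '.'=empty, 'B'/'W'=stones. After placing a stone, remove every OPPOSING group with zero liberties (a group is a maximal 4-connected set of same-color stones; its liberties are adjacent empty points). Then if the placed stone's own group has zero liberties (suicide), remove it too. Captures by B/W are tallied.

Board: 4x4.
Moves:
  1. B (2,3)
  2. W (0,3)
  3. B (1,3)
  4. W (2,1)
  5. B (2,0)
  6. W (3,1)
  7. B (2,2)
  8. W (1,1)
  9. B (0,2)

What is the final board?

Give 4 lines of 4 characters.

Move 1: B@(2,3) -> caps B=0 W=0
Move 2: W@(0,3) -> caps B=0 W=0
Move 3: B@(1,3) -> caps B=0 W=0
Move 4: W@(2,1) -> caps B=0 W=0
Move 5: B@(2,0) -> caps B=0 W=0
Move 6: W@(3,1) -> caps B=0 W=0
Move 7: B@(2,2) -> caps B=0 W=0
Move 8: W@(1,1) -> caps B=0 W=0
Move 9: B@(0,2) -> caps B=1 W=0

Answer: ..B.
.W.B
BWBB
.W..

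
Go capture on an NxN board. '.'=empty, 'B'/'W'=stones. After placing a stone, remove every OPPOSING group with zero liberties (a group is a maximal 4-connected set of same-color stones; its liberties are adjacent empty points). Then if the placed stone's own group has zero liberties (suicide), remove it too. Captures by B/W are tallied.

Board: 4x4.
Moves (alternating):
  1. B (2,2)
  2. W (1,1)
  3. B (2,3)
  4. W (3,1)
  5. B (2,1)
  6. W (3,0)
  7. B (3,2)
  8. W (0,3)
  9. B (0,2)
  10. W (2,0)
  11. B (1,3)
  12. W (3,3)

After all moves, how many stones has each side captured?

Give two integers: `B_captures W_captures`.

Answer: 1 0

Derivation:
Move 1: B@(2,2) -> caps B=0 W=0
Move 2: W@(1,1) -> caps B=0 W=0
Move 3: B@(2,3) -> caps B=0 W=0
Move 4: W@(3,1) -> caps B=0 W=0
Move 5: B@(2,1) -> caps B=0 W=0
Move 6: W@(3,0) -> caps B=0 W=0
Move 7: B@(3,2) -> caps B=0 W=0
Move 8: W@(0,3) -> caps B=0 W=0
Move 9: B@(0,2) -> caps B=0 W=0
Move 10: W@(2,0) -> caps B=0 W=0
Move 11: B@(1,3) -> caps B=1 W=0
Move 12: W@(3,3) -> caps B=1 W=0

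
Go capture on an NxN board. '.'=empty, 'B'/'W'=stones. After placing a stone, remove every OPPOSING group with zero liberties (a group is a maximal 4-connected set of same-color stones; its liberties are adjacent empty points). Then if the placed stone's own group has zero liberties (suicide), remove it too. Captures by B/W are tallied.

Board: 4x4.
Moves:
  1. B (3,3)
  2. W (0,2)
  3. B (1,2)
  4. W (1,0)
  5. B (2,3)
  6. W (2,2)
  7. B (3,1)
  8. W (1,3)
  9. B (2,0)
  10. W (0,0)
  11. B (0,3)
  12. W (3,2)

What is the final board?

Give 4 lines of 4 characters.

Answer: W.WB
W.B.
B.WB
.BWB

Derivation:
Move 1: B@(3,3) -> caps B=0 W=0
Move 2: W@(0,2) -> caps B=0 W=0
Move 3: B@(1,2) -> caps B=0 W=0
Move 4: W@(1,0) -> caps B=0 W=0
Move 5: B@(2,3) -> caps B=0 W=0
Move 6: W@(2,2) -> caps B=0 W=0
Move 7: B@(3,1) -> caps B=0 W=0
Move 8: W@(1,3) -> caps B=0 W=0
Move 9: B@(2,0) -> caps B=0 W=0
Move 10: W@(0,0) -> caps B=0 W=0
Move 11: B@(0,3) -> caps B=1 W=0
Move 12: W@(3,2) -> caps B=1 W=0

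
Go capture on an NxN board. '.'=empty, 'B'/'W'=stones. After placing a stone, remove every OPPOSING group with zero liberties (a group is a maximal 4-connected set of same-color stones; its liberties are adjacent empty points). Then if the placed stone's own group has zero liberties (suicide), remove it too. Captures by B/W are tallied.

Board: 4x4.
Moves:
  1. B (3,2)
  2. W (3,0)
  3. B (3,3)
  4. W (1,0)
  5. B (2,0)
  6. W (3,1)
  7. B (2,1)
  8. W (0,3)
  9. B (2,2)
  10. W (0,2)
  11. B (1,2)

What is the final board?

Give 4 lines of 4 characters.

Move 1: B@(3,2) -> caps B=0 W=0
Move 2: W@(3,0) -> caps B=0 W=0
Move 3: B@(3,3) -> caps B=0 W=0
Move 4: W@(1,0) -> caps B=0 W=0
Move 5: B@(2,0) -> caps B=0 W=0
Move 6: W@(3,1) -> caps B=0 W=0
Move 7: B@(2,1) -> caps B=2 W=0
Move 8: W@(0,3) -> caps B=2 W=0
Move 9: B@(2,2) -> caps B=2 W=0
Move 10: W@(0,2) -> caps B=2 W=0
Move 11: B@(1,2) -> caps B=2 W=0

Answer: ..WW
W.B.
BBB.
..BB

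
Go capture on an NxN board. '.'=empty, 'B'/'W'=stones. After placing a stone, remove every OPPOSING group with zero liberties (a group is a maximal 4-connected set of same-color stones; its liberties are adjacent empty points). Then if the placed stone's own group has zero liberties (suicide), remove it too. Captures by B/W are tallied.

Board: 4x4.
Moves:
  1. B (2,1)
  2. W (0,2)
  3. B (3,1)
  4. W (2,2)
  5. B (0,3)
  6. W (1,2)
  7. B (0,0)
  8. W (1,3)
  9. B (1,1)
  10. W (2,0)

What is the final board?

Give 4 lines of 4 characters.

Move 1: B@(2,1) -> caps B=0 W=0
Move 2: W@(0,2) -> caps B=0 W=0
Move 3: B@(3,1) -> caps B=0 W=0
Move 4: W@(2,2) -> caps B=0 W=0
Move 5: B@(0,3) -> caps B=0 W=0
Move 6: W@(1,2) -> caps B=0 W=0
Move 7: B@(0,0) -> caps B=0 W=0
Move 8: W@(1,3) -> caps B=0 W=1
Move 9: B@(1,1) -> caps B=0 W=1
Move 10: W@(2,0) -> caps B=0 W=1

Answer: B.W.
.BWW
WBW.
.B..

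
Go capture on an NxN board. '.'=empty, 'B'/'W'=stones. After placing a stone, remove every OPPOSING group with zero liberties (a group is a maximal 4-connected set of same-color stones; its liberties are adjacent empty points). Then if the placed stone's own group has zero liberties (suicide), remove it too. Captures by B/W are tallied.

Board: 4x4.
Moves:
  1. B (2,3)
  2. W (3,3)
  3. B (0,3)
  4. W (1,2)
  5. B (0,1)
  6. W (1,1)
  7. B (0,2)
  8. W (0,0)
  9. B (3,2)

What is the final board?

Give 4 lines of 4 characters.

Answer: WBBB
.WW.
...B
..B.

Derivation:
Move 1: B@(2,3) -> caps B=0 W=0
Move 2: W@(3,3) -> caps B=0 W=0
Move 3: B@(0,3) -> caps B=0 W=0
Move 4: W@(1,2) -> caps B=0 W=0
Move 5: B@(0,1) -> caps B=0 W=0
Move 6: W@(1,1) -> caps B=0 W=0
Move 7: B@(0,2) -> caps B=0 W=0
Move 8: W@(0,0) -> caps B=0 W=0
Move 9: B@(3,2) -> caps B=1 W=0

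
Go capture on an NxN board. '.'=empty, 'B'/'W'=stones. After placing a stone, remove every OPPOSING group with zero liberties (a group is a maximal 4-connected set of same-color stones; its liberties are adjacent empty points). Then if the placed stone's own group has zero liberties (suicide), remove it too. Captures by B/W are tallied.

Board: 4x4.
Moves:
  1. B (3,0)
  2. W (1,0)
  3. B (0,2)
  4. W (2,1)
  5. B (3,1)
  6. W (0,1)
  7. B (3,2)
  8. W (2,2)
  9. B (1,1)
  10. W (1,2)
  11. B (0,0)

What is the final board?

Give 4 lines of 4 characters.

Move 1: B@(3,0) -> caps B=0 W=0
Move 2: W@(1,0) -> caps B=0 W=0
Move 3: B@(0,2) -> caps B=0 W=0
Move 4: W@(2,1) -> caps B=0 W=0
Move 5: B@(3,1) -> caps B=0 W=0
Move 6: W@(0,1) -> caps B=0 W=0
Move 7: B@(3,2) -> caps B=0 W=0
Move 8: W@(2,2) -> caps B=0 W=0
Move 9: B@(1,1) -> caps B=0 W=0
Move 10: W@(1,2) -> caps B=0 W=1
Move 11: B@(0,0) -> caps B=0 W=1

Answer: .WB.
W.W.
.WW.
BBB.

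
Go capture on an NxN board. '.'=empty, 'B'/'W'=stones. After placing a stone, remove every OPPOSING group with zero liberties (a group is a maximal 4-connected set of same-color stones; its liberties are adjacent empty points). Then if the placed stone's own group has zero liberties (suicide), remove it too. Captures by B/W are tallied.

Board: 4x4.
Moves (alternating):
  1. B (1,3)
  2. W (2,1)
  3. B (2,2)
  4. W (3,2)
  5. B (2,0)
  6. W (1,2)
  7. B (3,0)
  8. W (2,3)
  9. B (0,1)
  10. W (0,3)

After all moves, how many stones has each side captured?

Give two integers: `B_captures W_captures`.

Move 1: B@(1,3) -> caps B=0 W=0
Move 2: W@(2,1) -> caps B=0 W=0
Move 3: B@(2,2) -> caps B=0 W=0
Move 4: W@(3,2) -> caps B=0 W=0
Move 5: B@(2,0) -> caps B=0 W=0
Move 6: W@(1,2) -> caps B=0 W=0
Move 7: B@(3,0) -> caps B=0 W=0
Move 8: W@(2,3) -> caps B=0 W=1
Move 9: B@(0,1) -> caps B=0 W=1
Move 10: W@(0,3) -> caps B=0 W=2

Answer: 0 2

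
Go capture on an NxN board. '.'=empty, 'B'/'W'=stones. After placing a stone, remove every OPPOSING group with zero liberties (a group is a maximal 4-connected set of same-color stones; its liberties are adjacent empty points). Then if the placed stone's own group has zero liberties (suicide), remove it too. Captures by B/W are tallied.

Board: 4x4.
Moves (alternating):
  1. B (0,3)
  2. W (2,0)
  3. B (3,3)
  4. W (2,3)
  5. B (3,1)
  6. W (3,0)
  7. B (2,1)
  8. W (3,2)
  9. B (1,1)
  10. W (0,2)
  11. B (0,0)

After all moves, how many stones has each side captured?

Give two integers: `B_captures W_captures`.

Answer: 0 1

Derivation:
Move 1: B@(0,3) -> caps B=0 W=0
Move 2: W@(2,0) -> caps B=0 W=0
Move 3: B@(3,3) -> caps B=0 W=0
Move 4: W@(2,3) -> caps B=0 W=0
Move 5: B@(3,1) -> caps B=0 W=0
Move 6: W@(3,0) -> caps B=0 W=0
Move 7: B@(2,1) -> caps B=0 W=0
Move 8: W@(3,2) -> caps B=0 W=1
Move 9: B@(1,1) -> caps B=0 W=1
Move 10: W@(0,2) -> caps B=0 W=1
Move 11: B@(0,0) -> caps B=0 W=1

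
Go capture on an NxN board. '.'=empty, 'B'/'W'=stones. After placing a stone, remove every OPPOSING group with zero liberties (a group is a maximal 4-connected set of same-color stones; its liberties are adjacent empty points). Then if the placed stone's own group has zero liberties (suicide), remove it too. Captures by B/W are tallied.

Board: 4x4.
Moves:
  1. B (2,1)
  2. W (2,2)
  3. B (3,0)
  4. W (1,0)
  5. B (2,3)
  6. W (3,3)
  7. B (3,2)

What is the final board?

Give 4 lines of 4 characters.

Move 1: B@(2,1) -> caps B=0 W=0
Move 2: W@(2,2) -> caps B=0 W=0
Move 3: B@(3,0) -> caps B=0 W=0
Move 4: W@(1,0) -> caps B=0 W=0
Move 5: B@(2,3) -> caps B=0 W=0
Move 6: W@(3,3) -> caps B=0 W=0
Move 7: B@(3,2) -> caps B=1 W=0

Answer: ....
W...
.BWB
B.B.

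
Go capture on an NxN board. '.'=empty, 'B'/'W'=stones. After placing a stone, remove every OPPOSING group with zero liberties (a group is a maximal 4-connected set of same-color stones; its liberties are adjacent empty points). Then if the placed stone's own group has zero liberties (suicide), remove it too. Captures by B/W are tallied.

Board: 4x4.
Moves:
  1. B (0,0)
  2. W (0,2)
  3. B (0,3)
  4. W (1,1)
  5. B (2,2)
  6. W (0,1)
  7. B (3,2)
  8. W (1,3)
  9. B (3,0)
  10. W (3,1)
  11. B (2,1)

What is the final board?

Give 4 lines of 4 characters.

Answer: BWW.
.W.W
.BB.
B.B.

Derivation:
Move 1: B@(0,0) -> caps B=0 W=0
Move 2: W@(0,2) -> caps B=0 W=0
Move 3: B@(0,3) -> caps B=0 W=0
Move 4: W@(1,1) -> caps B=0 W=0
Move 5: B@(2,2) -> caps B=0 W=0
Move 6: W@(0,1) -> caps B=0 W=0
Move 7: B@(3,2) -> caps B=0 W=0
Move 8: W@(1,3) -> caps B=0 W=1
Move 9: B@(3,0) -> caps B=0 W=1
Move 10: W@(3,1) -> caps B=0 W=1
Move 11: B@(2,1) -> caps B=1 W=1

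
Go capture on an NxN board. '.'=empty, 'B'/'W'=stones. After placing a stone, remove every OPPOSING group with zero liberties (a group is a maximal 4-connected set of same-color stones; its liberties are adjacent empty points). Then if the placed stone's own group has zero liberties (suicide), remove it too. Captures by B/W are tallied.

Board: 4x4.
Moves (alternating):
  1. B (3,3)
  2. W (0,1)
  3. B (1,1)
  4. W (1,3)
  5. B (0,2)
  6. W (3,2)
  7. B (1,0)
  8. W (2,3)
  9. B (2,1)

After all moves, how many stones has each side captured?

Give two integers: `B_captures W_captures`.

Answer: 0 1

Derivation:
Move 1: B@(3,3) -> caps B=0 W=0
Move 2: W@(0,1) -> caps B=0 W=0
Move 3: B@(1,1) -> caps B=0 W=0
Move 4: W@(1,3) -> caps B=0 W=0
Move 5: B@(0,2) -> caps B=0 W=0
Move 6: W@(3,2) -> caps B=0 W=0
Move 7: B@(1,0) -> caps B=0 W=0
Move 8: W@(2,3) -> caps B=0 W=1
Move 9: B@(2,1) -> caps B=0 W=1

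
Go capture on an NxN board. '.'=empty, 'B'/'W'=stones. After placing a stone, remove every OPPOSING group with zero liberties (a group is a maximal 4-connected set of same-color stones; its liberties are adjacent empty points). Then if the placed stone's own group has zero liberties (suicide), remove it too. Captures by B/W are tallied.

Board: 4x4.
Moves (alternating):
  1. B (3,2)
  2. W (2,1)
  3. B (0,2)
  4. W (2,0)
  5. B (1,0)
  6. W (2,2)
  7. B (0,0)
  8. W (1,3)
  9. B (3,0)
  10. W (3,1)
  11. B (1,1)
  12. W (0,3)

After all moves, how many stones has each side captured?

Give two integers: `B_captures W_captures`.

Move 1: B@(3,2) -> caps B=0 W=0
Move 2: W@(2,1) -> caps B=0 W=0
Move 3: B@(0,2) -> caps B=0 W=0
Move 4: W@(2,0) -> caps B=0 W=0
Move 5: B@(1,0) -> caps B=0 W=0
Move 6: W@(2,2) -> caps B=0 W=0
Move 7: B@(0,0) -> caps B=0 W=0
Move 8: W@(1,3) -> caps B=0 W=0
Move 9: B@(3,0) -> caps B=0 W=0
Move 10: W@(3,1) -> caps B=0 W=1
Move 11: B@(1,1) -> caps B=0 W=1
Move 12: W@(0,3) -> caps B=0 W=1

Answer: 0 1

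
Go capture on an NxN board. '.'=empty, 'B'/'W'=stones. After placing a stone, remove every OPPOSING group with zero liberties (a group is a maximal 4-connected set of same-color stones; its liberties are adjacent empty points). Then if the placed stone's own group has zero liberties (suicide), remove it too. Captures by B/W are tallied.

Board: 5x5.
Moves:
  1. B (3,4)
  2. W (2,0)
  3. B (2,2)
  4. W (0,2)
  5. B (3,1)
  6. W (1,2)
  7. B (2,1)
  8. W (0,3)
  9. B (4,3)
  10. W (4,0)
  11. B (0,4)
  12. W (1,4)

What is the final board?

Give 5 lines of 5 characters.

Move 1: B@(3,4) -> caps B=0 W=0
Move 2: W@(2,0) -> caps B=0 W=0
Move 3: B@(2,2) -> caps B=0 W=0
Move 4: W@(0,2) -> caps B=0 W=0
Move 5: B@(3,1) -> caps B=0 W=0
Move 6: W@(1,2) -> caps B=0 W=0
Move 7: B@(2,1) -> caps B=0 W=0
Move 8: W@(0,3) -> caps B=0 W=0
Move 9: B@(4,3) -> caps B=0 W=0
Move 10: W@(4,0) -> caps B=0 W=0
Move 11: B@(0,4) -> caps B=0 W=0
Move 12: W@(1,4) -> caps B=0 W=1

Answer: ..WW.
..W.W
WBB..
.B..B
W..B.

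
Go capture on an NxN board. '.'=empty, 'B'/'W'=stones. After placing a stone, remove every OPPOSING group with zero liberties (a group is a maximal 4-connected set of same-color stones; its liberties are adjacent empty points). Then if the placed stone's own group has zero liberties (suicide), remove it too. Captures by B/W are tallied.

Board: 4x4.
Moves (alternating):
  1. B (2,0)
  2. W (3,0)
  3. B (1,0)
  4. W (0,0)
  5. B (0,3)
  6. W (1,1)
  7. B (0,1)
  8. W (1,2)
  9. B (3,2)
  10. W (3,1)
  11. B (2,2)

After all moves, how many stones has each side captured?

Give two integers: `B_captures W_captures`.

Answer: 1 0

Derivation:
Move 1: B@(2,0) -> caps B=0 W=0
Move 2: W@(3,0) -> caps B=0 W=0
Move 3: B@(1,0) -> caps B=0 W=0
Move 4: W@(0,0) -> caps B=0 W=0
Move 5: B@(0,3) -> caps B=0 W=0
Move 6: W@(1,1) -> caps B=0 W=0
Move 7: B@(0,1) -> caps B=1 W=0
Move 8: W@(1,2) -> caps B=1 W=0
Move 9: B@(3,2) -> caps B=1 W=0
Move 10: W@(3,1) -> caps B=1 W=0
Move 11: B@(2,2) -> caps B=1 W=0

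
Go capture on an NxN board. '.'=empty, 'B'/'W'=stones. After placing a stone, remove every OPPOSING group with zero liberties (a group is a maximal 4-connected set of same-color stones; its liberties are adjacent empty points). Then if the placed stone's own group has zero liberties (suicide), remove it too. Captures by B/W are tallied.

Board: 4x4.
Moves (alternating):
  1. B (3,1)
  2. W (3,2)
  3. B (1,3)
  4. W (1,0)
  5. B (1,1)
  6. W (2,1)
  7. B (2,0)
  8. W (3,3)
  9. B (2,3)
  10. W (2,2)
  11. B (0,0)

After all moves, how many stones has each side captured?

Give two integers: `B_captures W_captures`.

Answer: 1 0

Derivation:
Move 1: B@(3,1) -> caps B=0 W=0
Move 2: W@(3,2) -> caps B=0 W=0
Move 3: B@(1,3) -> caps B=0 W=0
Move 4: W@(1,0) -> caps B=0 W=0
Move 5: B@(1,1) -> caps B=0 W=0
Move 6: W@(2,1) -> caps B=0 W=0
Move 7: B@(2,0) -> caps B=0 W=0
Move 8: W@(3,3) -> caps B=0 W=0
Move 9: B@(2,3) -> caps B=0 W=0
Move 10: W@(2,2) -> caps B=0 W=0
Move 11: B@(0,0) -> caps B=1 W=0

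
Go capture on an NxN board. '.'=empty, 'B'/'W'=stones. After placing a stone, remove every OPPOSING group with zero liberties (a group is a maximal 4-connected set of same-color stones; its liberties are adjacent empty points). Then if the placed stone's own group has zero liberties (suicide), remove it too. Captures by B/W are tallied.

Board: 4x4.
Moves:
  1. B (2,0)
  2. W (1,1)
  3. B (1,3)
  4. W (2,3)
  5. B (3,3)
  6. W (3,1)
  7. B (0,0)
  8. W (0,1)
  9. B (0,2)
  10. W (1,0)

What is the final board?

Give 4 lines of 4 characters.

Answer: .WB.
WW.B
B..W
.W.B

Derivation:
Move 1: B@(2,0) -> caps B=0 W=0
Move 2: W@(1,1) -> caps B=0 W=0
Move 3: B@(1,3) -> caps B=0 W=0
Move 4: W@(2,3) -> caps B=0 W=0
Move 5: B@(3,3) -> caps B=0 W=0
Move 6: W@(3,1) -> caps B=0 W=0
Move 7: B@(0,0) -> caps B=0 W=0
Move 8: W@(0,1) -> caps B=0 W=0
Move 9: B@(0,2) -> caps B=0 W=0
Move 10: W@(1,0) -> caps B=0 W=1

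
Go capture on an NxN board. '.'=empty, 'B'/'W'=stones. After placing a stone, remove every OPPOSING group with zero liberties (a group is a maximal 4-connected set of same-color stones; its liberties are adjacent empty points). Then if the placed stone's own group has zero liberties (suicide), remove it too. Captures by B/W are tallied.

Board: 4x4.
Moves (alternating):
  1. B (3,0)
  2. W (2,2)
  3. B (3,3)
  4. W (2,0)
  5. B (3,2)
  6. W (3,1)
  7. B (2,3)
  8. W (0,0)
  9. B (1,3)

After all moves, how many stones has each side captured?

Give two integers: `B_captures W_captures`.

Answer: 0 1

Derivation:
Move 1: B@(3,0) -> caps B=0 W=0
Move 2: W@(2,2) -> caps B=0 W=0
Move 3: B@(3,3) -> caps B=0 W=0
Move 4: W@(2,0) -> caps B=0 W=0
Move 5: B@(3,2) -> caps B=0 W=0
Move 6: W@(3,1) -> caps B=0 W=1
Move 7: B@(2,3) -> caps B=0 W=1
Move 8: W@(0,0) -> caps B=0 W=1
Move 9: B@(1,3) -> caps B=0 W=1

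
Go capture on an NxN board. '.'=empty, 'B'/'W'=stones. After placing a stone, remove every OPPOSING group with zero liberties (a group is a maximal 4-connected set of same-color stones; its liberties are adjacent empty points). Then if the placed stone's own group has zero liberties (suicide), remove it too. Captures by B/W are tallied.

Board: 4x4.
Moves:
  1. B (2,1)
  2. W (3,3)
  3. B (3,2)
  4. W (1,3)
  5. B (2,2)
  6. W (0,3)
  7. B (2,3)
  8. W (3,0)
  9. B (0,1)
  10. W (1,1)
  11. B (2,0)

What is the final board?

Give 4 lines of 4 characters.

Answer: .B.W
.W.W
BBBB
W.B.

Derivation:
Move 1: B@(2,1) -> caps B=0 W=0
Move 2: W@(3,3) -> caps B=0 W=0
Move 3: B@(3,2) -> caps B=0 W=0
Move 4: W@(1,3) -> caps B=0 W=0
Move 5: B@(2,2) -> caps B=0 W=0
Move 6: W@(0,3) -> caps B=0 W=0
Move 7: B@(2,3) -> caps B=1 W=0
Move 8: W@(3,0) -> caps B=1 W=0
Move 9: B@(0,1) -> caps B=1 W=0
Move 10: W@(1,1) -> caps B=1 W=0
Move 11: B@(2,0) -> caps B=1 W=0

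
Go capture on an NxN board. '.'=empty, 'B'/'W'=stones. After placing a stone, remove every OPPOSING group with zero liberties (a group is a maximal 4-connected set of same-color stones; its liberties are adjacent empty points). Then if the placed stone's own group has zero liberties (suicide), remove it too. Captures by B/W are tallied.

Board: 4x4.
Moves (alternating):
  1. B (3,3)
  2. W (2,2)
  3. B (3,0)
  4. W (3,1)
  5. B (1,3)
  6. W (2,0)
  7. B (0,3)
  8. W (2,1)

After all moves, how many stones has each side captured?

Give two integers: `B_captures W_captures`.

Answer: 0 1

Derivation:
Move 1: B@(3,3) -> caps B=0 W=0
Move 2: W@(2,2) -> caps B=0 W=0
Move 3: B@(3,0) -> caps B=0 W=0
Move 4: W@(3,1) -> caps B=0 W=0
Move 5: B@(1,3) -> caps B=0 W=0
Move 6: W@(2,0) -> caps B=0 W=1
Move 7: B@(0,3) -> caps B=0 W=1
Move 8: W@(2,1) -> caps B=0 W=1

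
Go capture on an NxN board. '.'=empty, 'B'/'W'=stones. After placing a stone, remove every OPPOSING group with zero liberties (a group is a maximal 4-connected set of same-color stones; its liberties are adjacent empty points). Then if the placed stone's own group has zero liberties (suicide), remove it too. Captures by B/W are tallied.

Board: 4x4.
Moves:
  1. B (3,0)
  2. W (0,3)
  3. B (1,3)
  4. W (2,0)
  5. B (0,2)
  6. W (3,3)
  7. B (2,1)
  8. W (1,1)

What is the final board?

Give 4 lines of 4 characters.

Move 1: B@(3,0) -> caps B=0 W=0
Move 2: W@(0,3) -> caps B=0 W=0
Move 3: B@(1,3) -> caps B=0 W=0
Move 4: W@(2,0) -> caps B=0 W=0
Move 5: B@(0,2) -> caps B=1 W=0
Move 6: W@(3,3) -> caps B=1 W=0
Move 7: B@(2,1) -> caps B=1 W=0
Move 8: W@(1,1) -> caps B=1 W=0

Answer: ..B.
.W.B
WB..
B..W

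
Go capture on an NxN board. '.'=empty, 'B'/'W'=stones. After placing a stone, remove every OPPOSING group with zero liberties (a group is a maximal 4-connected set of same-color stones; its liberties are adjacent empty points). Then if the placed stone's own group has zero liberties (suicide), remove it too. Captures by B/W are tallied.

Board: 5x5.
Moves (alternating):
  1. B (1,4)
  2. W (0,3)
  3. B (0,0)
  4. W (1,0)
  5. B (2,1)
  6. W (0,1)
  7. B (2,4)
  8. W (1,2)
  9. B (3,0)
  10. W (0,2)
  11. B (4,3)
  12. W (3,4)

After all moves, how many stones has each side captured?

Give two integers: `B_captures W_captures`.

Move 1: B@(1,4) -> caps B=0 W=0
Move 2: W@(0,3) -> caps B=0 W=0
Move 3: B@(0,0) -> caps B=0 W=0
Move 4: W@(1,0) -> caps B=0 W=0
Move 5: B@(2,1) -> caps B=0 W=0
Move 6: W@(0,1) -> caps B=0 W=1
Move 7: B@(2,4) -> caps B=0 W=1
Move 8: W@(1,2) -> caps B=0 W=1
Move 9: B@(3,0) -> caps B=0 W=1
Move 10: W@(0,2) -> caps B=0 W=1
Move 11: B@(4,3) -> caps B=0 W=1
Move 12: W@(3,4) -> caps B=0 W=1

Answer: 0 1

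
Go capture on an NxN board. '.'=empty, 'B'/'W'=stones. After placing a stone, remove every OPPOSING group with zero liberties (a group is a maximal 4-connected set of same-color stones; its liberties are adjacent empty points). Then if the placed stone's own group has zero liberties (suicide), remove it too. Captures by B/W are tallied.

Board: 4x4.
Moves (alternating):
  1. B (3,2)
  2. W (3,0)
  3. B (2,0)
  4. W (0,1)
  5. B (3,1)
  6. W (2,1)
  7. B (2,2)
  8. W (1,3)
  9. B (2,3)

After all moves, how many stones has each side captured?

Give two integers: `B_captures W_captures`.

Move 1: B@(3,2) -> caps B=0 W=0
Move 2: W@(3,0) -> caps B=0 W=0
Move 3: B@(2,0) -> caps B=0 W=0
Move 4: W@(0,1) -> caps B=0 W=0
Move 5: B@(3,1) -> caps B=1 W=0
Move 6: W@(2,1) -> caps B=1 W=0
Move 7: B@(2,2) -> caps B=1 W=0
Move 8: W@(1,3) -> caps B=1 W=0
Move 9: B@(2,3) -> caps B=1 W=0

Answer: 1 0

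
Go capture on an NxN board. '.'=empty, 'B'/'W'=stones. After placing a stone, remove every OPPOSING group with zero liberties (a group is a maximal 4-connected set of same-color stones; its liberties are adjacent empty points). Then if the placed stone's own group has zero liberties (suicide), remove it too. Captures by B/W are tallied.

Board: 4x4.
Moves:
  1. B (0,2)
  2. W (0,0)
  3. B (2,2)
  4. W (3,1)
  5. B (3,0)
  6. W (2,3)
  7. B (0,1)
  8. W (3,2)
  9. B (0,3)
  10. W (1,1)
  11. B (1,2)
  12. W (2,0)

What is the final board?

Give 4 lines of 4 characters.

Answer: WBBB
.WB.
W.BW
.WW.

Derivation:
Move 1: B@(0,2) -> caps B=0 W=0
Move 2: W@(0,0) -> caps B=0 W=0
Move 3: B@(2,2) -> caps B=0 W=0
Move 4: W@(3,1) -> caps B=0 W=0
Move 5: B@(3,0) -> caps B=0 W=0
Move 6: W@(2,3) -> caps B=0 W=0
Move 7: B@(0,1) -> caps B=0 W=0
Move 8: W@(3,2) -> caps B=0 W=0
Move 9: B@(0,3) -> caps B=0 W=0
Move 10: W@(1,1) -> caps B=0 W=0
Move 11: B@(1,2) -> caps B=0 W=0
Move 12: W@(2,0) -> caps B=0 W=1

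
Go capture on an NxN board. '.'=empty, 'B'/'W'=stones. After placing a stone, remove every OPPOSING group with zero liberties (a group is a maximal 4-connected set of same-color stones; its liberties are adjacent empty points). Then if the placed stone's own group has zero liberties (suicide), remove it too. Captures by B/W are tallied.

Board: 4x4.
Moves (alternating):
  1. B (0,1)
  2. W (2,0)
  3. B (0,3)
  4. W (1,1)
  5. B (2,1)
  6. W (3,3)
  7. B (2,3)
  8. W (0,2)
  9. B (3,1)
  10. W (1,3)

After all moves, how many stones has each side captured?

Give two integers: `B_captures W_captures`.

Move 1: B@(0,1) -> caps B=0 W=0
Move 2: W@(2,0) -> caps B=0 W=0
Move 3: B@(0,3) -> caps B=0 W=0
Move 4: W@(1,1) -> caps B=0 W=0
Move 5: B@(2,1) -> caps B=0 W=0
Move 6: W@(3,3) -> caps B=0 W=0
Move 7: B@(2,3) -> caps B=0 W=0
Move 8: W@(0,2) -> caps B=0 W=0
Move 9: B@(3,1) -> caps B=0 W=0
Move 10: W@(1,3) -> caps B=0 W=1

Answer: 0 1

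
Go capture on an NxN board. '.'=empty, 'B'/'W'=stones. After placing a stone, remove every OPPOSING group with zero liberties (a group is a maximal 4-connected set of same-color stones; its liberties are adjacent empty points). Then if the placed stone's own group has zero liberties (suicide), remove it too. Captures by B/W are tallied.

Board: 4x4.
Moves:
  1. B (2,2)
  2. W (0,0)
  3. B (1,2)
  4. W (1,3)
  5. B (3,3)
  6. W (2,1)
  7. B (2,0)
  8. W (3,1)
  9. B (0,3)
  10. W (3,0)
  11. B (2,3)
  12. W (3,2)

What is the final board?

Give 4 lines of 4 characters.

Move 1: B@(2,2) -> caps B=0 W=0
Move 2: W@(0,0) -> caps B=0 W=0
Move 3: B@(1,2) -> caps B=0 W=0
Move 4: W@(1,3) -> caps B=0 W=0
Move 5: B@(3,3) -> caps B=0 W=0
Move 6: W@(2,1) -> caps B=0 W=0
Move 7: B@(2,0) -> caps B=0 W=0
Move 8: W@(3,1) -> caps B=0 W=0
Move 9: B@(0,3) -> caps B=0 W=0
Move 10: W@(3,0) -> caps B=0 W=0
Move 11: B@(2,3) -> caps B=1 W=0
Move 12: W@(3,2) -> caps B=1 W=0

Answer: W..B
..B.
BWBB
WWWB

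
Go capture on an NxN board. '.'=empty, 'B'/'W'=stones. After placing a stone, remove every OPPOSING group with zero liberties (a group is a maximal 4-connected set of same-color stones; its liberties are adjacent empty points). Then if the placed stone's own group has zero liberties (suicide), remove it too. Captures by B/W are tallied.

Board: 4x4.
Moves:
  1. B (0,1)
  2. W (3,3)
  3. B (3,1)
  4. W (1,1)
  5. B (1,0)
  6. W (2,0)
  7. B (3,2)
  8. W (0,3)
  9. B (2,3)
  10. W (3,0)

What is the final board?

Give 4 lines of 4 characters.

Answer: .B.W
BW..
W..B
WBB.

Derivation:
Move 1: B@(0,1) -> caps B=0 W=0
Move 2: W@(3,3) -> caps B=0 W=0
Move 3: B@(3,1) -> caps B=0 W=0
Move 4: W@(1,1) -> caps B=0 W=0
Move 5: B@(1,0) -> caps B=0 W=0
Move 6: W@(2,0) -> caps B=0 W=0
Move 7: B@(3,2) -> caps B=0 W=0
Move 8: W@(0,3) -> caps B=0 W=0
Move 9: B@(2,3) -> caps B=1 W=0
Move 10: W@(3,0) -> caps B=1 W=0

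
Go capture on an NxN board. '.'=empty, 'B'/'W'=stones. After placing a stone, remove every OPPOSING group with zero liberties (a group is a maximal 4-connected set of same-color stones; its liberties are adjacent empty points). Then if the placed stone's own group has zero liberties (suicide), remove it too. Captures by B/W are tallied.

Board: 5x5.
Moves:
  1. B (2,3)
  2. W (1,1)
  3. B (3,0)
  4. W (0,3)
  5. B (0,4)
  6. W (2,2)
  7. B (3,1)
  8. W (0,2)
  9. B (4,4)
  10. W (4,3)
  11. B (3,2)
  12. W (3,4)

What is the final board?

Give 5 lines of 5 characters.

Move 1: B@(2,3) -> caps B=0 W=0
Move 2: W@(1,1) -> caps B=0 W=0
Move 3: B@(3,0) -> caps B=0 W=0
Move 4: W@(0,3) -> caps B=0 W=0
Move 5: B@(0,4) -> caps B=0 W=0
Move 6: W@(2,2) -> caps B=0 W=0
Move 7: B@(3,1) -> caps B=0 W=0
Move 8: W@(0,2) -> caps B=0 W=0
Move 9: B@(4,4) -> caps B=0 W=0
Move 10: W@(4,3) -> caps B=0 W=0
Move 11: B@(3,2) -> caps B=0 W=0
Move 12: W@(3,4) -> caps B=0 W=1

Answer: ..WWB
.W...
..WB.
BBB.W
...W.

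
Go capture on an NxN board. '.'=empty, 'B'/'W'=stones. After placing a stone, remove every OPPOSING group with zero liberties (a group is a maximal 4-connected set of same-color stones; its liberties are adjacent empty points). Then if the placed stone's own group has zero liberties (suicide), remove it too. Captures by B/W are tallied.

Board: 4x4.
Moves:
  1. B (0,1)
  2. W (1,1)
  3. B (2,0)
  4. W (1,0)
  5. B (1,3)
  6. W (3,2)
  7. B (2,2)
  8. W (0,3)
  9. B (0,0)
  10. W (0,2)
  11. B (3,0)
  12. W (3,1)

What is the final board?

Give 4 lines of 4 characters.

Answer: ..WW
WW.B
B.B.
BWW.

Derivation:
Move 1: B@(0,1) -> caps B=0 W=0
Move 2: W@(1,1) -> caps B=0 W=0
Move 3: B@(2,0) -> caps B=0 W=0
Move 4: W@(1,0) -> caps B=0 W=0
Move 5: B@(1,3) -> caps B=0 W=0
Move 6: W@(3,2) -> caps B=0 W=0
Move 7: B@(2,2) -> caps B=0 W=0
Move 8: W@(0,3) -> caps B=0 W=0
Move 9: B@(0,0) -> caps B=0 W=0
Move 10: W@(0,2) -> caps B=0 W=2
Move 11: B@(3,0) -> caps B=0 W=2
Move 12: W@(3,1) -> caps B=0 W=2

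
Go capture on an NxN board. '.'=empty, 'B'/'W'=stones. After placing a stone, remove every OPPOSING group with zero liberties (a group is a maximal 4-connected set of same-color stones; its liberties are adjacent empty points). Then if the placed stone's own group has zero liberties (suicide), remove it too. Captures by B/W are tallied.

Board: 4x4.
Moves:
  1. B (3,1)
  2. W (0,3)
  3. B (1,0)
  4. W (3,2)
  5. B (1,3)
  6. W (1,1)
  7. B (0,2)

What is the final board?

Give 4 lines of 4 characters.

Answer: ..B.
BW.B
....
.BW.

Derivation:
Move 1: B@(3,1) -> caps B=0 W=0
Move 2: W@(0,3) -> caps B=0 W=0
Move 3: B@(1,0) -> caps B=0 W=0
Move 4: W@(3,2) -> caps B=0 W=0
Move 5: B@(1,3) -> caps B=0 W=0
Move 6: W@(1,1) -> caps B=0 W=0
Move 7: B@(0,2) -> caps B=1 W=0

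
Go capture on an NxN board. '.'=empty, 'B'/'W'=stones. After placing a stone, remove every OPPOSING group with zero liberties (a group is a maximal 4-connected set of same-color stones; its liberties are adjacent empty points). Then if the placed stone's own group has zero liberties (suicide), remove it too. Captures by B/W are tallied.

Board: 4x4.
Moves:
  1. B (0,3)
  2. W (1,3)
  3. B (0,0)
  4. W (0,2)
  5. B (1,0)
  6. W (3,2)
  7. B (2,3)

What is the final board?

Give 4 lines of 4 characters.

Answer: B.W.
B..W
...B
..W.

Derivation:
Move 1: B@(0,3) -> caps B=0 W=0
Move 2: W@(1,3) -> caps B=0 W=0
Move 3: B@(0,0) -> caps B=0 W=0
Move 4: W@(0,2) -> caps B=0 W=1
Move 5: B@(1,0) -> caps B=0 W=1
Move 6: W@(3,2) -> caps B=0 W=1
Move 7: B@(2,3) -> caps B=0 W=1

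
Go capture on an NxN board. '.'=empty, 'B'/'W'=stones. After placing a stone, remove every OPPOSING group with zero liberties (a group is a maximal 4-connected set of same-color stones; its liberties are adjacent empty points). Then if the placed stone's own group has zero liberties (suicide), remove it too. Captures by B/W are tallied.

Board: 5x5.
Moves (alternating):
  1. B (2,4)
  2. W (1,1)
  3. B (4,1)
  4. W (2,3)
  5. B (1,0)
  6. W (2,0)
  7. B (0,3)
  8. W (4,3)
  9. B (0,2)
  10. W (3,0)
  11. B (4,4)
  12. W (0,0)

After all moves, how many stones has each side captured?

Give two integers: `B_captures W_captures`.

Answer: 0 1

Derivation:
Move 1: B@(2,4) -> caps B=0 W=0
Move 2: W@(1,1) -> caps B=0 W=0
Move 3: B@(4,1) -> caps B=0 W=0
Move 4: W@(2,3) -> caps B=0 W=0
Move 5: B@(1,0) -> caps B=0 W=0
Move 6: W@(2,0) -> caps B=0 W=0
Move 7: B@(0,3) -> caps B=0 W=0
Move 8: W@(4,3) -> caps B=0 W=0
Move 9: B@(0,2) -> caps B=0 W=0
Move 10: W@(3,0) -> caps B=0 W=0
Move 11: B@(4,4) -> caps B=0 W=0
Move 12: W@(0,0) -> caps B=0 W=1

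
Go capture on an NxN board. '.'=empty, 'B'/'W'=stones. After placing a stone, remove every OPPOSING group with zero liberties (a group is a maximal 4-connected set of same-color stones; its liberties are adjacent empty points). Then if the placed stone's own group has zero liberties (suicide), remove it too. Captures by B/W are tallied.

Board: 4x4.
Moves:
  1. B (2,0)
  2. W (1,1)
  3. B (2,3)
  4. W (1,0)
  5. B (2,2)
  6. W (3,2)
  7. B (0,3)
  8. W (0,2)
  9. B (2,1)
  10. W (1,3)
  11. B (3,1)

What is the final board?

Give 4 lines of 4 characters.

Answer: ..W.
WW.W
BBBB
.BW.

Derivation:
Move 1: B@(2,0) -> caps B=0 W=0
Move 2: W@(1,1) -> caps B=0 W=0
Move 3: B@(2,3) -> caps B=0 W=0
Move 4: W@(1,0) -> caps B=0 W=0
Move 5: B@(2,2) -> caps B=0 W=0
Move 6: W@(3,2) -> caps B=0 W=0
Move 7: B@(0,3) -> caps B=0 W=0
Move 8: W@(0,2) -> caps B=0 W=0
Move 9: B@(2,1) -> caps B=0 W=0
Move 10: W@(1,3) -> caps B=0 W=1
Move 11: B@(3,1) -> caps B=0 W=1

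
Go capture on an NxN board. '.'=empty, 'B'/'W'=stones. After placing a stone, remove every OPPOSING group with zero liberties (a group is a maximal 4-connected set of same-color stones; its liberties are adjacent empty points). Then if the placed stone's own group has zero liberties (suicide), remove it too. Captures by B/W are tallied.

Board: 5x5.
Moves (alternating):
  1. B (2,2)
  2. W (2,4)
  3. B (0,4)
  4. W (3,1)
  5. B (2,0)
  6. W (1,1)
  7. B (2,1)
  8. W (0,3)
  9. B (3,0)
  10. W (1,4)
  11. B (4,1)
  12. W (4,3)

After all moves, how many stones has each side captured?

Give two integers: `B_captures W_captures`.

Move 1: B@(2,2) -> caps B=0 W=0
Move 2: W@(2,4) -> caps B=0 W=0
Move 3: B@(0,4) -> caps B=0 W=0
Move 4: W@(3,1) -> caps B=0 W=0
Move 5: B@(2,0) -> caps B=0 W=0
Move 6: W@(1,1) -> caps B=0 W=0
Move 7: B@(2,1) -> caps B=0 W=0
Move 8: W@(0,3) -> caps B=0 W=0
Move 9: B@(3,0) -> caps B=0 W=0
Move 10: W@(1,4) -> caps B=0 W=1
Move 11: B@(4,1) -> caps B=0 W=1
Move 12: W@(4,3) -> caps B=0 W=1

Answer: 0 1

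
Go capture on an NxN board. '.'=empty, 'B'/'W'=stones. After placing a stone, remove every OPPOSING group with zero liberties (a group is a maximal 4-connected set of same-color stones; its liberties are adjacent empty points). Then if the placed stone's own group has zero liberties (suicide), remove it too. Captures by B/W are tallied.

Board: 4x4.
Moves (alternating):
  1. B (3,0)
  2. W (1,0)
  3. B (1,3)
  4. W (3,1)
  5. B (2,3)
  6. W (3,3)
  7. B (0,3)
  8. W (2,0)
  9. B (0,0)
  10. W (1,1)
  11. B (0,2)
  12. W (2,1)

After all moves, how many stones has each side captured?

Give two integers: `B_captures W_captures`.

Move 1: B@(3,0) -> caps B=0 W=0
Move 2: W@(1,0) -> caps B=0 W=0
Move 3: B@(1,3) -> caps B=0 W=0
Move 4: W@(3,1) -> caps B=0 W=0
Move 5: B@(2,3) -> caps B=0 W=0
Move 6: W@(3,3) -> caps B=0 W=0
Move 7: B@(0,3) -> caps B=0 W=0
Move 8: W@(2,0) -> caps B=0 W=1
Move 9: B@(0,0) -> caps B=0 W=1
Move 10: W@(1,1) -> caps B=0 W=1
Move 11: B@(0,2) -> caps B=0 W=1
Move 12: W@(2,1) -> caps B=0 W=1

Answer: 0 1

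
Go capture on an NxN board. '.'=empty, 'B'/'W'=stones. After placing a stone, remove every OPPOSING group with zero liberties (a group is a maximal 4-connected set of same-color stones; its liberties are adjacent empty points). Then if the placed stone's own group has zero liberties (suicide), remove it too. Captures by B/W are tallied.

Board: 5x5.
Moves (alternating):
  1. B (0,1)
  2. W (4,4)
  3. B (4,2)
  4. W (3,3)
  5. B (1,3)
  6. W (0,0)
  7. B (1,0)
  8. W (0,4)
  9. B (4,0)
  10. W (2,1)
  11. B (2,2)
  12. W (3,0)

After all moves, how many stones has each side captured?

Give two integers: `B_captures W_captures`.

Answer: 1 0

Derivation:
Move 1: B@(0,1) -> caps B=0 W=0
Move 2: W@(4,4) -> caps B=0 W=0
Move 3: B@(4,2) -> caps B=0 W=0
Move 4: W@(3,3) -> caps B=0 W=0
Move 5: B@(1,3) -> caps B=0 W=0
Move 6: W@(0,0) -> caps B=0 W=0
Move 7: B@(1,0) -> caps B=1 W=0
Move 8: W@(0,4) -> caps B=1 W=0
Move 9: B@(4,0) -> caps B=1 W=0
Move 10: W@(2,1) -> caps B=1 W=0
Move 11: B@(2,2) -> caps B=1 W=0
Move 12: W@(3,0) -> caps B=1 W=0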